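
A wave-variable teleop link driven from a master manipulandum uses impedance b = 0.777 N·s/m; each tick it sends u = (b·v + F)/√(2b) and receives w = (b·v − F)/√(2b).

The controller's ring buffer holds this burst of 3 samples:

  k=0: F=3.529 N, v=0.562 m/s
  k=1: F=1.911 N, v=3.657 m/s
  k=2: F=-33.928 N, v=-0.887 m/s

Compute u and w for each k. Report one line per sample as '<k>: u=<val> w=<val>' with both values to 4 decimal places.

k=0: b·v=0.777×0.562=0.4367; √(2b)=1.2466; u=(0.4367+3.529)/1.2466=3.1812, w=(0.4367−3.529)/1.2466=-2.4806
k=1: b·v=0.777×3.657=2.8415; √(2b)=1.2466; u=(2.8415+1.911)/1.2466=3.8124, w=(2.8415−1.911)/1.2466=0.7464
k=2: b·v=0.777×(-0.887)=-0.6892; √(2b)=1.2466; u=(-0.6892+(-33.928))/1.2466=-27.7694, w=(-0.6892−(-33.928))/1.2466=26.6637

0: u=3.1812 w=-2.4806
1: u=3.8124 w=0.7464
2: u=-27.7694 w=26.6637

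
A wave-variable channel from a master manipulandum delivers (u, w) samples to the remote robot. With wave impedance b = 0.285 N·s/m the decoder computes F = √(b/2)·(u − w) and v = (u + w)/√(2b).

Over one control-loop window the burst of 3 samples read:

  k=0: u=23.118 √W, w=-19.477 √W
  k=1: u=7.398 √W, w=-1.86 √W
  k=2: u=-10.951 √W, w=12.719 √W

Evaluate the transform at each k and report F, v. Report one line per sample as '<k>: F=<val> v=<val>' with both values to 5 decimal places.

k=0: u−w=42.59500, u+w=3.64100; √(b/2)=0.37749, √(2b)=0.75498; F=0.37749×42.595=16.07926, v=3.64100/0.75498=4.82262
k=1: u−w=9.25800, u+w=5.53800; √(b/2)=0.37749, √(2b)=0.75498; F=0.37749×9.258=3.49482, v=5.53800/0.75498=7.33526
k=2: u−w=-23.67000, u+w=1.76800; √(b/2)=0.37749, √(2b)=0.75498; F=0.37749×(-23.67)=-8.93523, v=1.76800/0.75498=2.34177

0: F=16.07926 v=4.82262
1: F=3.49482 v=7.33526
2: F=-8.93523 v=2.34177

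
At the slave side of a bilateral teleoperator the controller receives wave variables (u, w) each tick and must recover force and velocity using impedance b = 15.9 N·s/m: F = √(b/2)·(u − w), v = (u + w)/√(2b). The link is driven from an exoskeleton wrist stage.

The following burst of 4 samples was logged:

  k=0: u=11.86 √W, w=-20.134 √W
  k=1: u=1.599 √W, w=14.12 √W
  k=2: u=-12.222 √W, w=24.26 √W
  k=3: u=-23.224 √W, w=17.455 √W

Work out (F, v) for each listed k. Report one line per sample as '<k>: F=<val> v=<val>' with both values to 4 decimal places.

0: F=90.2095 v=-1.4672
1: F=-35.3039 v=2.7875
2: F=-102.8637 v=2.1347
3: F=-114.6975 v=-1.0230

k=0: u−w=31.9940, u+w=-8.2740; √(b/2)=2.8196, √(2b)=5.6391; F=2.8196×31.994=90.2095, v=-8.2740/5.6391=-1.4672
k=1: u−w=-12.5210, u+w=15.7190; √(b/2)=2.8196, √(2b)=5.6391; F=2.8196×(-12.521)=-35.3039, v=15.7190/5.6391=2.7875
k=2: u−w=-36.4820, u+w=12.0380; √(b/2)=2.8196, √(2b)=5.6391; F=2.8196×(-36.482)=-102.8637, v=12.0380/5.6391=2.1347
k=3: u−w=-40.6790, u+w=-5.7690; √(b/2)=2.8196, √(2b)=5.6391; F=2.8196×(-40.679)=-114.6975, v=-5.7690/5.6391=-1.0230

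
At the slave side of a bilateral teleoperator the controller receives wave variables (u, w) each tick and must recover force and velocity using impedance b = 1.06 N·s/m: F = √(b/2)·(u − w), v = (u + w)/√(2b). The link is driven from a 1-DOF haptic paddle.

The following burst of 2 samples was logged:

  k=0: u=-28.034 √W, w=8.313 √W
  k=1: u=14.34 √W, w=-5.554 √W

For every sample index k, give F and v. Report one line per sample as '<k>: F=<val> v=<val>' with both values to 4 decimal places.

0: F=-26.4610 v=-13.5444
1: F=14.4831 v=6.0342

k=0: u−w=-36.3470, u+w=-19.7210; √(b/2)=0.7280, √(2b)=1.4560; F=0.7280×(-36.347)=-26.4610, v=-19.7210/1.4560=-13.5444
k=1: u−w=19.8940, u+w=8.7860; √(b/2)=0.7280, √(2b)=1.4560; F=0.7280×19.894=14.4831, v=8.7860/1.4560=6.0342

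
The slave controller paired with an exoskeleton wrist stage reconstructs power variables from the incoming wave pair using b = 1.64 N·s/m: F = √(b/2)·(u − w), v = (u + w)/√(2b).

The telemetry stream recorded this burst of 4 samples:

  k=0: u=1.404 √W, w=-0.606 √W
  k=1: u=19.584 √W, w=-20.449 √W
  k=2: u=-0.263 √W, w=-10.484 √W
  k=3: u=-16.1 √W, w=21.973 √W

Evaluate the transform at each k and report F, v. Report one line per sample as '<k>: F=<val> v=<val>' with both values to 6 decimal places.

0: F=1.820132 v=0.440622
1: F=36.251423 v=-0.477616
2: F=9.255509 v=-5.934038
3: F=-34.476568 v=3.242822

k=0: u−w=2.010000, u+w=0.798000; √(b/2)=0.905539, √(2b)=1.811077; F=0.905539×2.01=1.820132, v=0.798000/1.811077=0.440622
k=1: u−w=40.033000, u+w=-0.865000; √(b/2)=0.905539, √(2b)=1.811077; F=0.905539×40.033=36.251423, v=-0.865000/1.811077=-0.477616
k=2: u−w=10.221000, u+w=-10.747000; √(b/2)=0.905539, √(2b)=1.811077; F=0.905539×10.221=9.255509, v=-10.747000/1.811077=-5.934038
k=3: u−w=-38.073000, u+w=5.873000; √(b/2)=0.905539, √(2b)=1.811077; F=0.905539×(-38.073)=-34.476568, v=5.873000/1.811077=3.242822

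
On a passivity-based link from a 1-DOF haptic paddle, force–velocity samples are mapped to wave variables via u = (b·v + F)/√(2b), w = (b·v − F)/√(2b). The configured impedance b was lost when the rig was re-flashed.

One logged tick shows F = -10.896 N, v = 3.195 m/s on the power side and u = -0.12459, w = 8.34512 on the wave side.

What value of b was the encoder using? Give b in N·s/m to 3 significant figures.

u + w = 8.2205;  u + w = √(2b)·v, so √(2b) = 8.2205/3.195 = 2.5729.
b = (√(2b))²/2 = 6.6200/2 = 3.3100.
(Check via u − w = 2F/√(2b): u − w = -8.4697, 2F/√(2b) = -8.4697.)

b = 3.31 N·s/m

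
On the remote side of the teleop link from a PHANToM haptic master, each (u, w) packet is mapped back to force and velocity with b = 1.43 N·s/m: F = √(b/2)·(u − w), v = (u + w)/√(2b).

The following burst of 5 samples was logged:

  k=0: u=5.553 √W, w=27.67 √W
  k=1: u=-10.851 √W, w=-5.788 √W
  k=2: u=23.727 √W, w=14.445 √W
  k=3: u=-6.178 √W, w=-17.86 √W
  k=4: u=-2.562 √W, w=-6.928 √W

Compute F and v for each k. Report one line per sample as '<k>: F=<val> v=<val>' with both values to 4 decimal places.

k=0: u−w=-22.1170, u+w=33.2230; √(b/2)=0.8456, √(2b)=1.6912; F=0.8456×(-22.117)=-18.7016, v=33.2230/1.6912=19.6452
k=1: u−w=-5.0630, u+w=-16.6390; √(b/2)=0.8456, √(2b)=1.6912; F=0.8456×(-5.063)=-4.2812, v=-16.6390/1.6912=-9.8388
k=2: u−w=9.2820, u+w=38.1720; √(b/2)=0.8456, √(2b)=1.6912; F=0.8456×9.282=7.8486, v=38.1720/1.6912=22.5716
k=3: u−w=11.6820, u+w=-24.0380; √(b/2)=0.8456, √(2b)=1.6912; F=0.8456×11.682=9.8780, v=-24.0380/1.6912=-14.2140
k=4: u−w=4.3660, u+w=-9.4900; √(b/2)=0.8456, √(2b)=1.6912; F=0.8456×4.366=3.6918, v=-9.4900/1.6912=-5.6116

0: F=-18.7016 v=19.6452
1: F=-4.2812 v=-9.8388
2: F=7.8486 v=22.5716
3: F=9.8780 v=-14.2140
4: F=3.6918 v=-5.6116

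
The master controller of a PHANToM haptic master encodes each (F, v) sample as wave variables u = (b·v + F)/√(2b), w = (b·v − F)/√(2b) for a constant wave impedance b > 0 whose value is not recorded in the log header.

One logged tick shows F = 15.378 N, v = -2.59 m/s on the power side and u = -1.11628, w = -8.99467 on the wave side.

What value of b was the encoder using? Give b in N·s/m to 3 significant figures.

b = 7.62 N·s/m

u + w = -10.11095;  u + w = √(2b)·v, so √(2b) = -10.11095/(-2.59) = 3.90384.
b = (√(2b))²/2 = 15.23998/2 = 7.61999.
(Check via u − w = 2F/√(2b): u − w = 7.87839, 2F/√(2b) = 7.87839.)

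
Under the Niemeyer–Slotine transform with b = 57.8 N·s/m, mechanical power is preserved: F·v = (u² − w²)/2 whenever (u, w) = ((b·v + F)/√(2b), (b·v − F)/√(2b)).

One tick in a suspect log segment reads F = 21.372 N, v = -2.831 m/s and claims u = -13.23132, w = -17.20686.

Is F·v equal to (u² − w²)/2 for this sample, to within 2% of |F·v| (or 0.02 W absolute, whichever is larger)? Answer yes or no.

F·v = 21.372×(-2.831) = -60.5041 W.
(u² − w²)/2 = (175.0678 − 296.0760)/2 = -60.5041 W.
|Δ| = 0.0000;  2% of max(1, |F·v|) = 1.2101.

yes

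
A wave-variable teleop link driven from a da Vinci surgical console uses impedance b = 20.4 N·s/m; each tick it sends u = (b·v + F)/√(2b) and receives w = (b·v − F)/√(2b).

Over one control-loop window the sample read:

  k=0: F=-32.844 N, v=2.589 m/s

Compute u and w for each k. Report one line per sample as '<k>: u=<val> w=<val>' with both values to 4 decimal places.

k=0: b·v=20.4×2.589=52.8156; √(2b)=6.3875; u=(52.8156+(-32.844))/6.3875=3.1267, w=(52.8156−(-32.844))/6.3875=13.4105

0: u=3.1267 w=13.4105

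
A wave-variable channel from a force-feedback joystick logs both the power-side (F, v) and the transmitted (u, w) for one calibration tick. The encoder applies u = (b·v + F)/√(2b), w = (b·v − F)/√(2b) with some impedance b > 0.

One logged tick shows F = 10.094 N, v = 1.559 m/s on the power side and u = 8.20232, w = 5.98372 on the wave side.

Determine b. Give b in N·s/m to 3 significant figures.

u + w = 14.1860;  u + w = √(2b)·v, so √(2b) = 14.1860/1.559 = 9.0994.
b = (√(2b))²/2 = 82.8000/2 = 41.4000.
(Check via u − w = 2F/√(2b): u − w = 2.2186, 2F/√(2b) = 2.2186.)

b = 41.4 N·s/m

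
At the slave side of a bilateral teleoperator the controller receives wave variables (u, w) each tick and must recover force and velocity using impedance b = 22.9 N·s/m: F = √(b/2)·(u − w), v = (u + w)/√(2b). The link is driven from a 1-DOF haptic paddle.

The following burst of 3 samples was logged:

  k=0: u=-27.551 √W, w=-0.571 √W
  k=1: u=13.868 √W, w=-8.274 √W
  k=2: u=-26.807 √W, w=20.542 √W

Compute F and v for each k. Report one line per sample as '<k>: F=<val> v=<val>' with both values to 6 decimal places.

k=0: u−w=-26.980000, u+w=-28.122000; √(b/2)=3.383785, √(2b)=6.767570; F=3.383785×(-26.98)=-91.294516, v=-28.122000/6.767570=-4.155406
k=1: u−w=22.142000, u+w=5.594000; √(b/2)=3.383785, √(2b)=6.767570; F=3.383785×22.142=74.923764, v=5.594000/6.767570=0.826589
k=2: u−w=-47.349000, u+w=-6.265000; √(b/2)=3.383785, √(2b)=6.767570; F=3.383785×(-47.349)=-160.218829, v=-6.265000/6.767570=-0.925739

0: F=-91.294516 v=-4.155406
1: F=74.923764 v=0.826589
2: F=-160.218829 v=-0.925739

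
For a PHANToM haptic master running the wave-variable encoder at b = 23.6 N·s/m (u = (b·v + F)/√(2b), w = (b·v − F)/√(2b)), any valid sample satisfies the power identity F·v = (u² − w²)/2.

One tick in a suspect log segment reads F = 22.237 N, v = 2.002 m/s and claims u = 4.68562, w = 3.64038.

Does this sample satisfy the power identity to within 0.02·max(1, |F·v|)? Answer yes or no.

F·v = 22.237×2.002 = 44.51847 W.
(u² − w²)/2 = (21.95503 − 13.25237)/2 = 4.35133 W.
|Δ| = 40.16714;  2% of max(1, |F·v|) = 0.89037.

no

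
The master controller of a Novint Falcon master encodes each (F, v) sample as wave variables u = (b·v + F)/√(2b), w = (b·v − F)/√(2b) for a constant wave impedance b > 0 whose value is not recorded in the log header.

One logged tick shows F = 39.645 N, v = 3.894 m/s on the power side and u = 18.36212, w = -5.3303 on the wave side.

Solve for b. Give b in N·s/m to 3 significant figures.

b = 5.6 N·s/m

u + w = 13.0318;  u + w = √(2b)·v, so √(2b) = 13.0318/3.894 = 3.3466.
b = (√(2b))²/2 = 11.2000/2 = 5.6000.
(Check via u − w = 2F/√(2b): u − w = 23.6924, 2F/√(2b) = 23.6924.)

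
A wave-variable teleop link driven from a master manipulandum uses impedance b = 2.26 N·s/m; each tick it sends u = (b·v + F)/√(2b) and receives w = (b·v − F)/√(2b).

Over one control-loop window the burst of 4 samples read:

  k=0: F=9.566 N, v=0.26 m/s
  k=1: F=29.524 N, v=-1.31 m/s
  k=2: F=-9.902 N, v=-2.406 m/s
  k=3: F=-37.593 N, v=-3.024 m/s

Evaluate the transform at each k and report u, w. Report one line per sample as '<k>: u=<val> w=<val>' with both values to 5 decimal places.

k=0: b·v=2.26×0.26=0.58760; √(2b)=2.12603; u=(0.58760+9.566)/2.12603=4.77585, w=(0.58760−9.566)/2.12603=-4.22308
k=1: b·v=2.26×(-1.31)=-2.96060; √(2b)=2.12603; u=(-2.96060+29.524)/2.12603=12.49437, w=(-2.96060−29.524)/2.12603=-15.27947
k=2: b·v=2.26×(-2.406)=-5.43756; √(2b)=2.12603; u=(-5.43756+(-9.902))/2.12603=-7.21512, w=(-5.43756−(-9.902))/2.12603=2.09990
k=3: b·v=2.26×(-3.024)=-6.83424; √(2b)=2.12603; u=(-6.83424+(-37.593))/2.12603=-20.89682, w=(-6.83424−(-37.593))/2.12603=14.46770

0: u=4.77585 w=-4.22308
1: u=12.49437 w=-15.27947
2: u=-7.21512 w=2.09990
3: u=-20.89682 w=14.46770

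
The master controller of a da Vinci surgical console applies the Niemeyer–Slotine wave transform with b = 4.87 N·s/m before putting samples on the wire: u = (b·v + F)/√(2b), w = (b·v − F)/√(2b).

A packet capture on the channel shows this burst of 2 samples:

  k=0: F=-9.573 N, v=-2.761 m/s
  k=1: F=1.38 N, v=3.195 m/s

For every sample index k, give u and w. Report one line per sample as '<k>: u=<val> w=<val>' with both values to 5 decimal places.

0: u=-7.37579 w=-1.24101
1: u=5.42781 w=4.54345

k=0: b·v=4.87×(-2.761)=-13.44607; √(2b)=3.12090; u=(-13.44607+(-9.573))/3.12090=-7.37579, w=(-13.44607−(-9.573))/3.12090=-1.24101
k=1: b·v=4.87×3.195=15.55965; √(2b)=3.12090; u=(15.55965+1.38)/3.12090=5.42781, w=(15.55965−1.38)/3.12090=4.54345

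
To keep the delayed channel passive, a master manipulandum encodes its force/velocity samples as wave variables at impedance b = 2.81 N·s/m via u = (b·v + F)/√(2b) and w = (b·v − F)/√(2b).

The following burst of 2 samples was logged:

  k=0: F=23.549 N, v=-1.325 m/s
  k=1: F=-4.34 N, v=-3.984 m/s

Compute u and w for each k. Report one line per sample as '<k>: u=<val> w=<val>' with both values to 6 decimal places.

k=0: b·v=2.81×(-1.325)=-3.723250; √(2b)=2.370654; u=(-3.723250+23.549)/2.370654=8.362988, w=(-3.723250−23.549)/2.370654=-11.504104
k=1: b·v=2.81×(-3.984)=-11.195040; √(2b)=2.370654; u=(-11.195040+(-4.34))/2.370654=-6.553061, w=(-11.195040−(-4.34))/2.370654=-2.891624

0: u=8.362988 w=-11.504104
1: u=-6.553061 w=-2.891624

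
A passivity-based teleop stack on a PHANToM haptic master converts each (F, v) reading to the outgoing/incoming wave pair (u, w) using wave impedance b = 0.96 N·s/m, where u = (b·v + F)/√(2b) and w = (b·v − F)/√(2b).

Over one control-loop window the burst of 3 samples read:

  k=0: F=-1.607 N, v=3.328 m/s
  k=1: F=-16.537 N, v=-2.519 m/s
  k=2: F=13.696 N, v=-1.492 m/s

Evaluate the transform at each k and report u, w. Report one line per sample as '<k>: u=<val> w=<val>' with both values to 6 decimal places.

k=0: b·v=0.96×3.328=3.194880; √(2b)=1.385641; u=(3.194880+(-1.607))/1.385641=1.145954, w=(3.194880−(-1.607))/1.385641=3.465458
k=1: b·v=0.96×(-2.519)=-2.418240; √(2b)=1.385641; u=(-2.418240+(-16.537))/1.385641=-13.679766, w=(-2.418240−(-16.537))/1.385641=10.189337
k=2: b·v=0.96×(-1.492)=-1.432320; √(2b)=1.385641; u=(-1.432320+13.696)/1.385641=8.850549, w=(-1.432320−13.696)/1.385641=-10.917925

0: u=1.145954 w=3.465458
1: u=-13.679766 w=10.189337
2: u=8.850549 w=-10.917925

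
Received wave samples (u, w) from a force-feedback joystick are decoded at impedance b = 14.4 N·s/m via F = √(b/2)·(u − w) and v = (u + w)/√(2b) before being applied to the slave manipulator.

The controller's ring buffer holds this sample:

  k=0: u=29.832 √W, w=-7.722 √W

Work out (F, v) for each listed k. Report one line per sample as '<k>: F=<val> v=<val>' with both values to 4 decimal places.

0: F=100.7680 v=4.1200

k=0: u−w=37.5540, u+w=22.1100; √(b/2)=2.6833, √(2b)=5.3666; F=2.6833×37.554=100.7680, v=22.1100/5.3666=4.1200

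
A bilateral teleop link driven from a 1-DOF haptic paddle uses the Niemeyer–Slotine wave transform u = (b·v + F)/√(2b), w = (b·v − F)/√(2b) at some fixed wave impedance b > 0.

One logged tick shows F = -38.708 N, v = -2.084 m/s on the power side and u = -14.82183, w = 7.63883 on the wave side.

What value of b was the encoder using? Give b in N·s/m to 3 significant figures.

u + w = -7.18300;  u + w = √(2b)·v, so √(2b) = -7.18300/(-2.084) = 3.44674.
b = (√(2b))²/2 = 11.88000/2 = 5.94000.
(Check via u − w = 2F/√(2b): u − w = -22.46066, 2F/√(2b) = -22.46066.)

b = 5.94 N·s/m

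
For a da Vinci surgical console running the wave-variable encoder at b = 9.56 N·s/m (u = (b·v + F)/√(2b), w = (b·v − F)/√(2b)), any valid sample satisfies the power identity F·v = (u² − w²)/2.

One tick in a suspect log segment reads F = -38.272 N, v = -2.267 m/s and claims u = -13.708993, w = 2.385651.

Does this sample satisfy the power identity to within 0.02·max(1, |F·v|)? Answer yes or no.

no

F·v = (-38.272)×(-2.267) = 86.762624 W.
(u² − w²)/2 = (187.936489 − 5.691331)/2 = 91.122579 W.
|Δ| = 4.359955;  2% of max(1, |F·v|) = 1.735252.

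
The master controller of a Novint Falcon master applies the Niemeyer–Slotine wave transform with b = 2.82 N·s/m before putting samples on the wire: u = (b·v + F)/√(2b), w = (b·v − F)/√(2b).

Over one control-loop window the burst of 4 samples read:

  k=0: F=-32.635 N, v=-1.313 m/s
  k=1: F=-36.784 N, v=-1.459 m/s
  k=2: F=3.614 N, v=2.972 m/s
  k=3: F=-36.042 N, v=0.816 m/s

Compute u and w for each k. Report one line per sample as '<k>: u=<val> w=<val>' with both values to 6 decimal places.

0: u=-15.300915 w=12.182713
1: u=-17.221325 w=13.756392
2: u=5.050823 w=2.007286
3: u=-14.207473 w=16.145366

k=0: b·v=2.82×(-1.313)=-3.702660; √(2b)=2.374868; u=(-3.702660+(-32.635))/2.374868=-15.300915, w=(-3.702660−(-32.635))/2.374868=12.182713
k=1: b·v=2.82×(-1.459)=-4.114380; √(2b)=2.374868; u=(-4.114380+(-36.784))/2.374868=-17.221325, w=(-4.114380−(-36.784))/2.374868=13.756392
k=2: b·v=2.82×2.972=8.381040; √(2b)=2.374868; u=(8.381040+3.614)/2.374868=5.050823, w=(8.381040−3.614)/2.374868=2.007286
k=3: b·v=2.82×0.816=2.301120; √(2b)=2.374868; u=(2.301120+(-36.042))/2.374868=-14.207473, w=(2.301120−(-36.042))/2.374868=16.145366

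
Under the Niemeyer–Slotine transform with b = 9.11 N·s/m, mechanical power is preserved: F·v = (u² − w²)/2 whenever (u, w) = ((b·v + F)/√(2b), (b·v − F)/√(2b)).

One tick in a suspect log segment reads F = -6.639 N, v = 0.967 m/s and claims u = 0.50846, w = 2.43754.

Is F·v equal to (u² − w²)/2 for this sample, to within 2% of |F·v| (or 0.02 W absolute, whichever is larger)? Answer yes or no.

F·v = (-6.639)×0.967 = -6.41991 W.
(u² − w²)/2 = (0.25853 − 5.94160)/2 = -2.84153 W.
|Δ| = 3.57838;  2% of max(1, |F·v|) = 0.12840.

no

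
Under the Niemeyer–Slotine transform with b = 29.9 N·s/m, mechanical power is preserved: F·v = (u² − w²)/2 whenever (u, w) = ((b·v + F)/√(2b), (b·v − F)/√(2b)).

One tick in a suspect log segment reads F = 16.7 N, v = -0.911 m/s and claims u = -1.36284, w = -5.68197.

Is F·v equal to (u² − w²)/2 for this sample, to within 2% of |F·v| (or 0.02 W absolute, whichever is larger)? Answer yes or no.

F·v = 16.7×(-0.911) = -15.2137 W.
(u² − w²)/2 = (1.8573 − 32.2848)/2 = -15.2137 W.
|Δ| = 0.0000;  2% of max(1, |F·v|) = 0.3043.

yes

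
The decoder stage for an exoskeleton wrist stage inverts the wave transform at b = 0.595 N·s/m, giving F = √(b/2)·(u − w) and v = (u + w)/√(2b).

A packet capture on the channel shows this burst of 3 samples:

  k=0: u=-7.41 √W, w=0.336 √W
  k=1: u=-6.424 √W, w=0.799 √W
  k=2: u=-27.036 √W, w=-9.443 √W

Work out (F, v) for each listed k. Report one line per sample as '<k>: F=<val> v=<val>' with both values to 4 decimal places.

0: F=-4.2249 v=-6.4847
1: F=-3.9397 v=-5.1564
2: F=-9.5958 v=-33.4402

k=0: u−w=-7.7460, u+w=-7.0740; √(b/2)=0.5454, √(2b)=1.0909; F=0.5454×(-7.746)=-4.2249, v=-7.0740/1.0909=-6.4847
k=1: u−w=-7.2230, u+w=-5.6250; √(b/2)=0.5454, √(2b)=1.0909; F=0.5454×(-7.223)=-3.9397, v=-5.6250/1.0909=-5.1564
k=2: u−w=-17.5930, u+w=-36.4790; √(b/2)=0.5454, √(2b)=1.0909; F=0.5454×(-17.593)=-9.5958, v=-36.4790/1.0909=-33.4402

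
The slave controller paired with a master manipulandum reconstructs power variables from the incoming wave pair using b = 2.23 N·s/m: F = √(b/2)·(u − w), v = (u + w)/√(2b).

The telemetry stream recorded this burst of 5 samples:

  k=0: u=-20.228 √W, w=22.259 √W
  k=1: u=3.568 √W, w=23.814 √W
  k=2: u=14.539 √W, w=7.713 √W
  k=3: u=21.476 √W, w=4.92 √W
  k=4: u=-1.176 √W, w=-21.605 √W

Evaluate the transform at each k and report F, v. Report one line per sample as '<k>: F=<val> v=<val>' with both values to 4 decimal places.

k=0: u−w=-42.4870, u+w=2.0310; √(b/2)=1.0559, √(2b)=2.1119; F=1.0559×(-42.487)=-44.8635, v=2.0310/2.1119=0.9617
k=1: u−w=-20.2460, u+w=27.3820; √(b/2)=1.0559, √(2b)=2.1119; F=1.0559×(-20.246)=-21.3785, v=27.3820/2.1119=12.9658
k=2: u−w=6.8260, u+w=22.2520; √(b/2)=1.0559, √(2b)=2.1119; F=1.0559×6.826=7.2078, v=22.2520/2.1119=10.5366
k=3: u−w=16.5560, u+w=26.3960; √(b/2)=1.0559, √(2b)=2.1119; F=1.0559×16.556=17.4821, v=26.3960/2.1119=12.4989
k=4: u−w=20.4290, u+w=-22.7810; √(b/2)=1.0559, √(2b)=2.1119; F=1.0559×20.429=21.5717, v=-22.7810/2.1119=-10.7871

0: F=-44.8635 v=0.9617
1: F=-21.3785 v=12.9658
2: F=7.2078 v=10.5366
3: F=17.4821 v=12.4989
4: F=21.5717 v=-10.7871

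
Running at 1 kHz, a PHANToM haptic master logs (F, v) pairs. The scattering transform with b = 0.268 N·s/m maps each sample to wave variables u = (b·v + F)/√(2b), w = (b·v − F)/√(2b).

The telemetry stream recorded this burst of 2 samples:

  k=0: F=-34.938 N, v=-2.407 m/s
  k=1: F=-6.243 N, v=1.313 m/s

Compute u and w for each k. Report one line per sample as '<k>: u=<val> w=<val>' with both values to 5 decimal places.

k=0: b·v=0.268×(-2.407)=-0.64508; √(2b)=0.73212; u=(-0.64508+(-34.938))/0.73212=-48.60278, w=(-0.64508−(-34.938))/0.73212=46.84056
k=1: b·v=0.268×1.313=0.35188; √(2b)=0.73212; u=(0.35188+(-6.243))/0.73212=-8.04665, w=(0.35188−(-6.243))/0.73212=9.00793

0: u=-48.60278 w=46.84056
1: u=-8.04665 w=9.00793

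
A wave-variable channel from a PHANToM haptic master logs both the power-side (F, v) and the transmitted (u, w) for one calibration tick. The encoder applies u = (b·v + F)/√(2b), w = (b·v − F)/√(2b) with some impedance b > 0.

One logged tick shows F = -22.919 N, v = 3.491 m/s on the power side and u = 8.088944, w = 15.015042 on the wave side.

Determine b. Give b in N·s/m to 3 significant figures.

u + w = 23.103986;  u + w = √(2b)·v, so √(2b) = 23.103986/3.491 = 6.618157.
b = (√(2b))²/2 = 43.800002/2 = 21.900001.
(Check via u − w = 2F/√(2b): u − w = -6.926098, 2F/√(2b) = -6.926097.)

b = 21.9 N·s/m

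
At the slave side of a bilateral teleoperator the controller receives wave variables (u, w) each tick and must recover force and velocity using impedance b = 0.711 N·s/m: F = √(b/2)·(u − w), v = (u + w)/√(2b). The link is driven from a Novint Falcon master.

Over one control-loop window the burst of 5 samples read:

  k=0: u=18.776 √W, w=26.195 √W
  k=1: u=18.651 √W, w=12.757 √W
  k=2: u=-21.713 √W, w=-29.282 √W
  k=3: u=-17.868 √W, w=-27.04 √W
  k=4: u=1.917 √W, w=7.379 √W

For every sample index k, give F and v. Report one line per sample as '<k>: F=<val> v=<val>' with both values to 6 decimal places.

k=0: u−w=-7.419000, u+w=44.971000; √(b/2)=0.596238, √(2b)=1.192476; F=0.596238×(-7.419)=-4.423491, v=44.971000/1.192476=37.712276
k=1: u−w=5.894000, u+w=31.408000; √(b/2)=0.596238, √(2b)=1.192476; F=0.596238×5.894=3.514228, v=31.408000/1.192476=26.338466
k=2: u−w=7.569000, u+w=-50.995000; √(b/2)=0.596238, √(2b)=1.192476; F=0.596238×7.569=4.512927, v=-50.995000/1.192476=-42.763949
k=3: u−w=9.172000, u+w=-44.908000; √(b/2)=0.596238, √(2b)=1.192476; F=0.596238×9.172=5.468697, v=-44.908000/1.192476=-37.659445
k=4: u−w=-5.462000, u+w=9.296000; √(b/2)=0.596238, √(2b)=1.192476; F=0.596238×(-5.462)=-3.256653, v=9.296000/1.192476=7.795542

0: F=-4.423491 v=37.712276
1: F=3.514228 v=26.338466
2: F=4.512927 v=-42.763949
3: F=5.468697 v=-37.659445
4: F=-3.256653 v=7.795542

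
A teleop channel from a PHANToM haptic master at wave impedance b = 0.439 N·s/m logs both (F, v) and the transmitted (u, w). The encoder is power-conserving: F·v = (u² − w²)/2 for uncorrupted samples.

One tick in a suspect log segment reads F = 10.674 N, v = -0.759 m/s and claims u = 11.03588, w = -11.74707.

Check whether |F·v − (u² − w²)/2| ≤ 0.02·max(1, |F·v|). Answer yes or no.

yes

F·v = 10.674×(-0.759) = -8.10157 W.
(u² − w²)/2 = (121.79065 − 137.99365)/2 = -8.10150 W.
|Δ| = 0.00006;  2% of max(1, |F·v|) = 0.16203.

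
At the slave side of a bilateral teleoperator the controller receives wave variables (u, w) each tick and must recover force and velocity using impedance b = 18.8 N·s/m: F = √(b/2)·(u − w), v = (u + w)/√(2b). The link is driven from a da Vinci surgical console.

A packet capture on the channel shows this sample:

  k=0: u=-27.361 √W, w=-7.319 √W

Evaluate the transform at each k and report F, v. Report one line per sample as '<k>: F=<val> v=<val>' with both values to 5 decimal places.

0: F=-61.44761 v=-5.65568

k=0: u−w=-20.04200, u+w=-34.68000; √(b/2)=3.06594, √(2b)=6.13188; F=3.06594×(-20.042)=-61.44761, v=-34.68000/6.13188=-5.65568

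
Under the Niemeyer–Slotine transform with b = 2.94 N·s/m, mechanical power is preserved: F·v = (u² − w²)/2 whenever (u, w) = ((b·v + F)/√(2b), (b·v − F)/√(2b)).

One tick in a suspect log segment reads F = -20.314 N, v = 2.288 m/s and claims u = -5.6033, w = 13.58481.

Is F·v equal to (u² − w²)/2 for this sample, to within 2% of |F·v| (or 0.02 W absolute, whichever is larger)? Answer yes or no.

F·v = (-20.314)×2.288 = -46.4784 W.
(u² − w²)/2 = (31.3970 − 184.5471)/2 = -76.5750 W.
|Δ| = 30.0966;  2% of max(1, |F·v|) = 0.9296.

no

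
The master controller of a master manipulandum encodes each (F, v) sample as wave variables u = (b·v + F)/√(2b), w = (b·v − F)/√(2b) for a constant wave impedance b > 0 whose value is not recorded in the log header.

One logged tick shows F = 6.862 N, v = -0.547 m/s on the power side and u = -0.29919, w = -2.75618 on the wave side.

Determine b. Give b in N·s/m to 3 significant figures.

b = 15.6 N·s/m

u + w = -3.0554;  u + w = √(2b)·v, so √(2b) = -3.0554/(-0.547) = 5.5857.
b = (√(2b))²/2 = 31.1999/2 = 15.5999.
(Check via u − w = 2F/√(2b): u − w = 2.4570, 2F/√(2b) = 2.4570.)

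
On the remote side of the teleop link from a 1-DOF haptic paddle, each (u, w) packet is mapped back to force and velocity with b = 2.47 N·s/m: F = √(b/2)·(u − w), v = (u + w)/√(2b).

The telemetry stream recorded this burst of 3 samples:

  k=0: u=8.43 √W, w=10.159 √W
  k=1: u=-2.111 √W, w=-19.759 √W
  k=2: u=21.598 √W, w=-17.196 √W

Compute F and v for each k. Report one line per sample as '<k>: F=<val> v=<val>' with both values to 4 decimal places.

0: F=-1.9214 v=8.3636
1: F=19.6123 v=-9.8398
2: F=43.1120 v=1.9806

k=0: u−w=-1.7290, u+w=18.5890; √(b/2)=1.1113, √(2b)=2.2226; F=1.1113×(-1.729)=-1.9214, v=18.5890/2.2226=8.3636
k=1: u−w=17.6480, u+w=-21.8700; √(b/2)=1.1113, √(2b)=2.2226; F=1.1113×17.648=19.6123, v=-21.8700/2.2226=-9.8398
k=2: u−w=38.7940, u+w=4.4020; √(b/2)=1.1113, √(2b)=2.2226; F=1.1113×38.794=43.1120, v=4.4020/2.2226=1.9806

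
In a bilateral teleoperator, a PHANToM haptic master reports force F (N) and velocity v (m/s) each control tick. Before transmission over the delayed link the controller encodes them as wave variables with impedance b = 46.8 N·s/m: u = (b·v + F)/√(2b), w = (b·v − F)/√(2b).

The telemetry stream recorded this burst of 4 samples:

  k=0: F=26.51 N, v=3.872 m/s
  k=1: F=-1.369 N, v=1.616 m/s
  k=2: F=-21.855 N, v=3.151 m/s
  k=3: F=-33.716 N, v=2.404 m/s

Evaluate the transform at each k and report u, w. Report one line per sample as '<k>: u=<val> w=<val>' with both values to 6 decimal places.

0: u=21.470371 w=15.990103
1: u=7.675662 w=7.958668
2: u=12.983522 w=17.501487
3: u=8.144038 w=15.113963

k=0: b·v=46.8×3.872=181.209600; √(2b)=9.674709; u=(181.209600+26.51)/9.674709=21.470371, w=(181.209600−26.51)/9.674709=15.990103
k=1: b·v=46.8×1.616=75.628800; √(2b)=9.674709; u=(75.628800+(-1.369))/9.674709=7.675662, w=(75.628800−(-1.369))/9.674709=7.958668
k=2: b·v=46.8×3.151=147.466800; √(2b)=9.674709; u=(147.466800+(-21.855))/9.674709=12.983522, w=(147.466800−(-21.855))/9.674709=17.501487
k=3: b·v=46.8×2.404=112.507200; √(2b)=9.674709; u=(112.507200+(-33.716))/9.674709=8.144038, w=(112.507200−(-33.716))/9.674709=15.113963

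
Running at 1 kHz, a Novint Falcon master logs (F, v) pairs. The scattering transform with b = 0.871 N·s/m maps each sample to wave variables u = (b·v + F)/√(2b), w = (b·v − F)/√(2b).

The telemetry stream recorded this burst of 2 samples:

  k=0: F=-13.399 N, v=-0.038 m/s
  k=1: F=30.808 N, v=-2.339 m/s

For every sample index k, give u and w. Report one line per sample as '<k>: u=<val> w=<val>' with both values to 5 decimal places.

k=0: b·v=0.871×(-0.038)=-0.03310; √(2b)=1.31985; u=(-0.03310+(-13.399))/1.31985=-10.17700, w=(-0.03310−(-13.399))/1.31985=10.12685
k=1: b·v=0.871×(-2.339)=-2.03727; √(2b)=1.31985; u=(-2.03727+30.808)/1.31985=21.79851, w=(-2.03727−30.808)/1.31985=-24.88564

0: u=-10.17700 w=10.12685
1: u=21.79851 w=-24.88564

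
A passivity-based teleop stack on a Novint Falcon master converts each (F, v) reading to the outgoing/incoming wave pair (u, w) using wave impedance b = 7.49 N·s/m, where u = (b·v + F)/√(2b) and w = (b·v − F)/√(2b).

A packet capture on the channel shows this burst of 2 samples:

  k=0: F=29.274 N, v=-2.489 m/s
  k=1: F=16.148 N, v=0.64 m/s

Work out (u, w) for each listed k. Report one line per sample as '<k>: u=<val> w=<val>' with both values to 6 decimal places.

0: u=2.746845 w=-12.380272
1: u=5.410706 w=-2.933650

k=0: b·v=7.49×(-2.489)=-18.642610; √(2b)=3.870400; u=(-18.642610+29.274)/3.870400=2.746845, w=(-18.642610−29.274)/3.870400=-12.380272
k=1: b·v=7.49×0.64=4.793600; √(2b)=3.870400; u=(4.793600+16.148)/3.870400=5.410706, w=(4.793600−16.148)/3.870400=-2.933650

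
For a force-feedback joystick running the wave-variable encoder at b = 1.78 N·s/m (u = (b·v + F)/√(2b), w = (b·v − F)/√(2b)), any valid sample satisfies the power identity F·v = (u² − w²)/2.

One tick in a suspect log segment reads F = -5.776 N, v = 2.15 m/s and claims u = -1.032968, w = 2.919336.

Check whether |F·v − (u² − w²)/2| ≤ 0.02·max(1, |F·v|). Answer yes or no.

no

F·v = (-5.776)×2.15 = -12.418400 W.
(u² − w²)/2 = (1.067023 − 8.522523)/2 = -3.727750 W.
|Δ| = 8.690650;  2% of max(1, |F·v|) = 0.248368.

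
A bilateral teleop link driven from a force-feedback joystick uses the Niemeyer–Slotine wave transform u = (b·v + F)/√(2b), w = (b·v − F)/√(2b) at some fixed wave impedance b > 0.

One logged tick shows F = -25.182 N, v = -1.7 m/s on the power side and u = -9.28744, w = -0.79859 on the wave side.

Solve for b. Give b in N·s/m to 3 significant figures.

u + w = -10.086030;  u + w = √(2b)·v, so √(2b) = -10.086030/(-1.7) = 5.932959.
b = (√(2b))²/2 = 35.200000/2 = 17.600000.
(Check via u − w = 2F/√(2b): u − w = -8.488850, 2F/√(2b) = -8.488850.)

b = 17.6 N·s/m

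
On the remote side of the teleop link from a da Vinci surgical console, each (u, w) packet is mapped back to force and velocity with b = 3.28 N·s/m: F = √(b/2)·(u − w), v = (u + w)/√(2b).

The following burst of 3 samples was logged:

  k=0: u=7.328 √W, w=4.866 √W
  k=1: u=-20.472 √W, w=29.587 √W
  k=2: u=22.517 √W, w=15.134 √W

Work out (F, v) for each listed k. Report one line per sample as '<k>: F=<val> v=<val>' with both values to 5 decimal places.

0: F=3.15290 v=4.76096
1: F=-64.10680 v=3.55881
2: F=9.45485 v=14.70025

k=0: u−w=2.46200, u+w=12.19400; √(b/2)=1.28062, √(2b)=2.56125; F=1.28062×2.462=3.15290, v=12.19400/2.56125=4.76096
k=1: u−w=-50.05900, u+w=9.11500; √(b/2)=1.28062, √(2b)=2.56125; F=1.28062×(-50.059)=-64.10680, v=9.11500/2.56125=3.55881
k=2: u−w=7.38300, u+w=37.65100; √(b/2)=1.28062, √(2b)=2.56125; F=1.28062×7.383=9.45485, v=37.65100/2.56125=14.70025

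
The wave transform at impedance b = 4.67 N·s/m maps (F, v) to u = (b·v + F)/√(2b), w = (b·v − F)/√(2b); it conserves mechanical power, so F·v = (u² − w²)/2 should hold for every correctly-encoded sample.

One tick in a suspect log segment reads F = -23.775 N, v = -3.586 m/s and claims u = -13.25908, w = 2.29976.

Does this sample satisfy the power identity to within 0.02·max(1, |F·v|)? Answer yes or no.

yes

F·v = (-23.775)×(-3.586) = 85.2571 W.
(u² − w²)/2 = (175.8032 − 5.2889)/2 = 85.2572 W.
|Δ| = 0.0000;  2% of max(1, |F·v|) = 1.7051.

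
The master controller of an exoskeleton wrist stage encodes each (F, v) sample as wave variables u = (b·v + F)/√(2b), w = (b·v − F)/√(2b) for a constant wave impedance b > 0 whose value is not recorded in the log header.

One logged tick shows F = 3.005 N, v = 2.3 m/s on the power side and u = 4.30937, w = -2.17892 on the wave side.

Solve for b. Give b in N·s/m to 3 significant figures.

b = 0.429 N·s/m

u + w = 2.1305;  u + w = √(2b)·v, so √(2b) = 2.1305/2.3 = 0.9263.
b = (√(2b))²/2 = 0.8580/2 = 0.4290.
(Check via u − w = 2F/√(2b): u − w = 6.4883, 2F/√(2b) = 6.4883.)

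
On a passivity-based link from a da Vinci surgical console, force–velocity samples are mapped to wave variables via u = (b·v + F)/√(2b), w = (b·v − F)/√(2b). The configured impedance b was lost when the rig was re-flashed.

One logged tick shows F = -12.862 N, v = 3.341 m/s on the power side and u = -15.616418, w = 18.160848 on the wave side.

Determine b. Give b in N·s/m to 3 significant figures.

b = 0.29 N·s/m

u + w = 2.544430;  u + w = √(2b)·v, so √(2b) = 2.544430/3.341 = 0.761577.
b = (√(2b))²/2 = 0.580000/2 = 0.290000.
(Check via u − w = 2F/√(2b): u − w = -33.777266, 2F/√(2b) = -33.777264.)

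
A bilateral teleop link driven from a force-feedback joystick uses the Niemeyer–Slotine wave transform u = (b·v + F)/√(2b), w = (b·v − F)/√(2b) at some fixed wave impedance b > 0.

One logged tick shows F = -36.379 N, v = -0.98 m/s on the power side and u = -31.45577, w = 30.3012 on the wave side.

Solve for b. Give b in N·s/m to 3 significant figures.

u + w = -1.1546;  u + w = √(2b)·v, so √(2b) = -1.1546/(-0.98) = 1.1781.
b = (√(2b))²/2 = 1.3880/2 = 0.6940.
(Check via u − w = 2F/√(2b): u − w = -61.7570, 2F/√(2b) = -61.7571.)

b = 0.694 N·s/m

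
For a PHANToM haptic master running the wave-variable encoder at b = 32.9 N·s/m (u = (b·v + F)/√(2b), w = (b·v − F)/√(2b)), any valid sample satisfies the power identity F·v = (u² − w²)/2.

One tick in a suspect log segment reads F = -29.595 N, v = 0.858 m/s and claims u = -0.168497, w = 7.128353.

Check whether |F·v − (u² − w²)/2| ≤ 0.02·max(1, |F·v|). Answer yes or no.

F·v = (-29.595)×0.858 = -25.392510 W.
(u² − w²)/2 = (0.028391 − 50.813416)/2 = -25.392513 W.
|Δ| = 0.000003;  2% of max(1, |F·v|) = 0.507850.

yes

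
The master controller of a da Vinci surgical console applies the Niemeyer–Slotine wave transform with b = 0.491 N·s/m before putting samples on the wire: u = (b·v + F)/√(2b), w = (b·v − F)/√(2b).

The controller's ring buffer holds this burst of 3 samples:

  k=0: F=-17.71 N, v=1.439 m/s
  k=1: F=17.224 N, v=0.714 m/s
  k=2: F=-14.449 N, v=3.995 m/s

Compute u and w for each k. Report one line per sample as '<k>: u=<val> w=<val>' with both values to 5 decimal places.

k=0: b·v=0.491×1.439=0.70655; √(2b)=0.99096; u=(0.70655+(-17.71))/0.99096=-17.15858, w=(0.70655−(-17.71))/0.99096=18.58457
k=1: b·v=0.491×0.714=0.35057; √(2b)=0.99096; u=(0.35057+17.224)/0.99096=17.73491, w=(0.35057−17.224)/0.99096=-17.02737
k=2: b·v=0.491×3.995=1.96155; √(2b)=0.99096; u=(1.96155+(-14.449))/0.99096=-12.60138, w=(1.96155−(-14.449))/0.99096=16.56026

0: u=-17.15858 w=18.58457
1: u=17.73491 w=-17.02737
2: u=-12.60138 w=16.56026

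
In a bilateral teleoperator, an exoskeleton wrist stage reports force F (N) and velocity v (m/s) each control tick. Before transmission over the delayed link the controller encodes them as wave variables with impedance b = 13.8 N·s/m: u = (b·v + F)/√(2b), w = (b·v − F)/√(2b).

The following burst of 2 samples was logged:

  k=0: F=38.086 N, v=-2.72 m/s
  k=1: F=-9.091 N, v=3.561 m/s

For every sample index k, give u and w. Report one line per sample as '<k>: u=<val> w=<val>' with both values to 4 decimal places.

0: u=0.1047 w=-14.3944
1: u=7.6235 w=11.0844

k=0: b·v=13.8×(-2.72)=-37.5360; √(2b)=5.2536; u=(-37.5360+38.086)/5.2536=0.1047, w=(-37.5360−38.086)/5.2536=-14.3944
k=1: b·v=13.8×3.561=49.1418; √(2b)=5.2536; u=(49.1418+(-9.091))/5.2536=7.6235, w=(49.1418−(-9.091))/5.2536=11.0844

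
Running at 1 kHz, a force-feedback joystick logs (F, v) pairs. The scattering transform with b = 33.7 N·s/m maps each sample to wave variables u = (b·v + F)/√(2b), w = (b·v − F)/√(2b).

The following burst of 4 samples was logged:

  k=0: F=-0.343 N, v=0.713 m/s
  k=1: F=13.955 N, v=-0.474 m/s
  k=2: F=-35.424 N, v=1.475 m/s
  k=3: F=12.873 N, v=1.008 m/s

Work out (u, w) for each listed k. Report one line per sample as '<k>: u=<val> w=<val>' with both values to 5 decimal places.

0: u=2.88500 w=2.96856
1: u=-0.24590 w=-3.64552
2: u=1.73982 w=10.36956
3: u=5.70573 w=2.56970

k=0: b·v=33.7×0.713=24.02810; √(2b)=8.20975; u=(24.02810+(-0.343))/8.20975=2.88500, w=(24.02810−(-0.343))/8.20975=2.96856
k=1: b·v=33.7×(-0.474)=-15.97380; √(2b)=8.20975; u=(-15.97380+13.955)/8.20975=-0.24590, w=(-15.97380−13.955)/8.20975=-3.64552
k=2: b·v=33.7×1.475=49.70750; √(2b)=8.20975; u=(49.70750+(-35.424))/8.20975=1.73982, w=(49.70750−(-35.424))/8.20975=10.36956
k=3: b·v=33.7×1.008=33.96960; √(2b)=8.20975; u=(33.96960+12.873)/8.20975=5.70573, w=(33.96960−12.873)/8.20975=2.56970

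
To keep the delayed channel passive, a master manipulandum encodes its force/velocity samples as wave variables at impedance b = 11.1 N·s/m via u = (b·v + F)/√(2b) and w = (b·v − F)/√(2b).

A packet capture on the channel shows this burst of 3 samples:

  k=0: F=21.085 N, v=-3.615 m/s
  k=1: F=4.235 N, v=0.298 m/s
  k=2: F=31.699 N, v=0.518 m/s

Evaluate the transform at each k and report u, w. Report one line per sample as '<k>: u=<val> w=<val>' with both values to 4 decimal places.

k=0: b·v=11.1×(-3.615)=-40.1265; √(2b)=4.7117; u=(-40.1265+21.085)/4.7117=-4.0413, w=(-40.1265−21.085)/4.7117=-12.9914
k=1: b·v=11.1×0.298=3.3078; √(2b)=4.7117; u=(3.3078+4.235)/4.7117=1.6009, w=(3.3078−4.235)/4.7117=-0.1968
k=2: b·v=11.1×0.518=5.7498; √(2b)=4.7117; u=(5.7498+31.699)/4.7117=7.9481, w=(5.7498−31.699)/4.7117=-5.5074

0: u=-4.0413 w=-12.9914
1: u=1.6009 w=-0.1968
2: u=7.9481 w=-5.5074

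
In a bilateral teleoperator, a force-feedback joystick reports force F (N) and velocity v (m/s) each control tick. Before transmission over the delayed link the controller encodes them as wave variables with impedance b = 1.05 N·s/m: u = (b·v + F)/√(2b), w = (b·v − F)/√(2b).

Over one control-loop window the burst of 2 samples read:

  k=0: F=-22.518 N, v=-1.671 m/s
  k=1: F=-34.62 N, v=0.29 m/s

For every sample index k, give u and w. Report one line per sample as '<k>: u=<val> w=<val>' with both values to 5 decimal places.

0: u=-16.74965 w=14.32814
1: u=-23.67994 w=24.10019

k=0: b·v=1.05×(-1.671)=-1.75455; √(2b)=1.44914; u=(-1.75455+(-22.518))/1.44914=-16.74965, w=(-1.75455−(-22.518))/1.44914=14.32814
k=1: b·v=1.05×0.29=0.30450; √(2b)=1.44914; u=(0.30450+(-34.62))/1.44914=-23.67994, w=(0.30450−(-34.62))/1.44914=24.10019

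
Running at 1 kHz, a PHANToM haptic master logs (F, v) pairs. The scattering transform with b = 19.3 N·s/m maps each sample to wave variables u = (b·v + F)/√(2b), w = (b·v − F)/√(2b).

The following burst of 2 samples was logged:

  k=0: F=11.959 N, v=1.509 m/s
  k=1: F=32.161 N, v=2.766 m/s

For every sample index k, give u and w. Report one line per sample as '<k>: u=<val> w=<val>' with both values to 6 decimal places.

k=0: b·v=19.3×1.509=29.123700; √(2b)=6.212890; u=(29.123700+11.959)/6.212890=6.612495, w=(29.123700−11.959)/6.212890=2.762756
k=1: b·v=19.3×2.766=53.383800; √(2b)=6.212890; u=(53.383800+32.161)/6.212890=13.768923, w=(53.383800−32.161)/6.212890=3.415931

0: u=6.612495 w=2.762756
1: u=13.768923 w=3.415931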